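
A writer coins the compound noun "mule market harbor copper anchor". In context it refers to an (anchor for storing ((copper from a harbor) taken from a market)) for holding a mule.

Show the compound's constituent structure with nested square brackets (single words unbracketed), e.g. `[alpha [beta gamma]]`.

[mule [[market [harbor copper]] anchor]]

The outermost head in the paraphrase is "anchor" (specifically "market harbor copper anchor"), modified by "mule".
Inside "market harbor copper anchor": head "anchor", modifier "market harbor copper".
Inside "market harbor copper": head "copper" (specifically "harbor copper"), modifier "market".
Inside "harbor copper": head "copper", modifier "harbor".
Putting it together: [mule [[market [harbor copper]] anchor]].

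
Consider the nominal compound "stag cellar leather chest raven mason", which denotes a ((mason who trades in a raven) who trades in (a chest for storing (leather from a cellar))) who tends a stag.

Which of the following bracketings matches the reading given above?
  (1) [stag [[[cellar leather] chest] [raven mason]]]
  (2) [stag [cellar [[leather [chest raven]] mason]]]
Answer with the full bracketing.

The paraphrase's head is the "mason" part ("cellar leather chest raven mason"); its modifier is "stag".
That top-level split, carried through the inner groups, gives [stag [[[cellar leather] chest] [raven mason]]].

[stag [[[cellar leather] chest] [raven mason]]]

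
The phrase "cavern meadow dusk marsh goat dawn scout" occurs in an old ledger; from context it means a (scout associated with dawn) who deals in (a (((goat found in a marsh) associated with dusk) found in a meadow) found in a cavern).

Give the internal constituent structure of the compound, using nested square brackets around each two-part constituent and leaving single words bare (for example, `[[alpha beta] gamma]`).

The outermost head in the paraphrase is "scout" (specifically "dawn scout"), modified by "cavern meadow dusk marsh goat".
Inside "cavern meadow dusk marsh goat": head "goat" (specifically "meadow dusk marsh goat"), modifier "cavern".
Inside "meadow dusk marsh goat": head "goat" (specifically "dusk marsh goat"), modifier "meadow".
Inside "dusk marsh goat": head "goat" (specifically "marsh goat"), modifier "dusk".
Inside "marsh goat": head "goat", modifier "marsh".
Inside "dawn scout": head "scout", modifier "dawn".
So the structure is [[cavern [meadow [dusk [marsh goat]]]] [dawn scout]].

[[cavern [meadow [dusk [marsh goat]]]] [dawn scout]]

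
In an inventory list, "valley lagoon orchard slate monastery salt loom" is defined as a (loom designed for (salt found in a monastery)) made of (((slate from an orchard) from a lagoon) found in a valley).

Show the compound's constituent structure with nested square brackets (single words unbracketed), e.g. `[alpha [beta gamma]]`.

[[valley [lagoon [orchard slate]]] [[monastery salt] loom]]

Overall it is a kind of loom (specifically "monastery salt loom"); the modifier is "valley lagoon orchard slate".
Within "valley lagoon orchard slate", the head is "slate" (specifically "lagoon orchard slate") and the modifier is "valley".
Within "lagoon orchard slate", the head is "slate" (specifically "orchard slate") and the modifier is "lagoon".
Within "orchard slate", the head is "slate" and the modifier is "orchard".
Within "monastery salt loom", the head is "loom" and the modifier is "monastery salt".
Within "monastery salt", the head is "salt" and the modifier is "monastery".
Assembled: [[valley [lagoon [orchard slate]]] [[monastery salt] loom]].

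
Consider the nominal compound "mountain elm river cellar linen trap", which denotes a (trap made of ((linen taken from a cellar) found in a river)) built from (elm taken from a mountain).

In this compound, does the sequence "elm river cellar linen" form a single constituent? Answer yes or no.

no

The top-level split is [mountain elm] [river cellar linen trap]; the full structure is [[mountain elm] [[river [cellar linen]] trap]].
"elm river cellar linen" straddles a constituent boundary, so it is not a single unit.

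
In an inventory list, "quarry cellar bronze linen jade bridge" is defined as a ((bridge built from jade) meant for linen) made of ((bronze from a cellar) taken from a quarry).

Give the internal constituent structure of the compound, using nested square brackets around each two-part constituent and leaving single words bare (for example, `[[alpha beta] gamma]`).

[[quarry [cellar bronze]] [linen [jade bridge]]]

Overall it is a kind of bridge (specifically "linen jade bridge"); the modifier is "quarry cellar bronze".
"quarry cellar bronze" → head "bronze" (specifically "cellar bronze"), modifier "quarry".
"cellar bronze" → head "bronze", modifier "cellar".
"linen jade bridge" → head "bridge" (specifically "jade bridge"), modifier "linen".
"jade bridge" → head "bridge", modifier "jade".
So the structure is [[quarry [cellar bronze]] [linen [jade bridge]]].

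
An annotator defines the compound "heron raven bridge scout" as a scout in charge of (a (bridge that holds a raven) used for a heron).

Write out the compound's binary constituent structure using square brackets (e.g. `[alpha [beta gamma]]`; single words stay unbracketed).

Overall it is a kind of scout; the modifier is "heron raven bridge".
Within "heron raven bridge", the head is "bridge" (specifically "raven bridge") and the modifier is "heron".
Within "raven bridge", the head is "bridge" and the modifier is "raven".
Assembled: [[heron [raven bridge]] scout].

[[heron [raven bridge]] scout]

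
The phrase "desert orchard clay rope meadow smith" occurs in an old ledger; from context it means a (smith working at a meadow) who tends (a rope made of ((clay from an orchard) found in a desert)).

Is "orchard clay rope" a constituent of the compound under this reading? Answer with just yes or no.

no

The top-level split is [desert orchard clay rope] [meadow smith]; the full structure is [[[desert [orchard clay]] rope] [meadow smith]].
"orchard clay rope" straddles a constituent boundary, so it is not a single unit.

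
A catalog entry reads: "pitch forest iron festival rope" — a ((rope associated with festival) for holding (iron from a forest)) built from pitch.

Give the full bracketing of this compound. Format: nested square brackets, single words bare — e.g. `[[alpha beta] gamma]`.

[pitch [[forest iron] [festival rope]]]

Overall it is a kind of rope (specifically "forest iron festival rope"); the modifier is "pitch".
"forest iron festival rope" → head "rope" (specifically "festival rope"), modifier "forest iron".
"forest iron" → head "iron", modifier "forest".
"festival rope" → head "rope", modifier "festival".
Assembled: [pitch [[forest iron] [festival rope]]].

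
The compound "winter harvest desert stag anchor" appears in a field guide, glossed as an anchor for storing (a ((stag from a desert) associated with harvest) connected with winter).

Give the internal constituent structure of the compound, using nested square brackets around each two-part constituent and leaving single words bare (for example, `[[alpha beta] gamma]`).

Overall it is a kind of anchor; the modifier is "winter harvest desert stag".
"winter harvest desert stag" → head "stag" (specifically "harvest desert stag"), modifier "winter".
"harvest desert stag" → head "stag" (specifically "desert stag"), modifier "harvest".
"desert stag" → head "stag", modifier "desert".
So the structure is [[winter [harvest [desert stag]]] anchor].

[[winter [harvest [desert stag]]] anchor]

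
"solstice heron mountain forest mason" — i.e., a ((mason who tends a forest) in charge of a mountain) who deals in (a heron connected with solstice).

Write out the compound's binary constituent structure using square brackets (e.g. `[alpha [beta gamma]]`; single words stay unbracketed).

Overall it is a kind of mason (specifically "mountain forest mason"); the modifier is "solstice heron".
"solstice heron" → head "heron", modifier "solstice".
"mountain forest mason" → head "mason" (specifically "forest mason"), modifier "mountain".
"forest mason" → head "mason", modifier "forest".
Putting it together: [[solstice heron] [mountain [forest mason]]].

[[solstice heron] [mountain [forest mason]]]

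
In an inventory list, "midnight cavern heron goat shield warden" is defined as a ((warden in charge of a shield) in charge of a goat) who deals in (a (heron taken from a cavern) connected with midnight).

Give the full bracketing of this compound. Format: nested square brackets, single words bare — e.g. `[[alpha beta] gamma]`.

At the top level: head "warden" (specifically "goat shield warden"); modifier "midnight cavern heron".
Within "midnight cavern heron", the head is "heron" (specifically "cavern heron") and the modifier is "midnight".
Within "cavern heron", the head is "heron" and the modifier is "cavern".
Within "goat shield warden", the head is "warden" (specifically "shield warden") and the modifier is "goat".
Within "shield warden", the head is "warden" and the modifier is "shield".
Assembled: [[midnight [cavern heron]] [goat [shield warden]]].

[[midnight [cavern heron]] [goat [shield warden]]]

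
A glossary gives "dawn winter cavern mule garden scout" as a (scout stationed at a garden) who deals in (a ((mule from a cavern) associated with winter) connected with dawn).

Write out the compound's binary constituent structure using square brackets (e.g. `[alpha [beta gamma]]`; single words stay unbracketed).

[[dawn [winter [cavern mule]]] [garden scout]]

At the top level: head "scout" (specifically "garden scout"); modifier "dawn winter cavern mule".
"dawn winter cavern mule" → head "mule" (specifically "winter cavern mule"), modifier "dawn".
"winter cavern mule" → head "mule" (specifically "cavern mule"), modifier "winter".
"cavern mule" → head "mule", modifier "cavern".
"garden scout" → head "scout", modifier "garden".
Assembled: [[dawn [winter [cavern mule]]] [garden scout]].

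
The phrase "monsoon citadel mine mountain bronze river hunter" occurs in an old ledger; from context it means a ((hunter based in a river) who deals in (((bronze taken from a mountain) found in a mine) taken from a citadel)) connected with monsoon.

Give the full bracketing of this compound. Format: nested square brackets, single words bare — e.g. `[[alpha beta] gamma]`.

Whole compound: head "hunter" (specifically "citadel mine mountain bronze river hunter"), modifier "monsoon".
Within "citadel mine mountain bronze river hunter", the head is "hunter" (specifically "river hunter") and the modifier is "citadel mine mountain bronze".
Within "citadel mine mountain bronze", the head is "bronze" (specifically "mine mountain bronze") and the modifier is "citadel".
Within "mine mountain bronze", the head is "bronze" (specifically "mountain bronze") and the modifier is "mine".
Within "mountain bronze", the head is "bronze" and the modifier is "mountain".
Within "river hunter", the head is "hunter" and the modifier is "river".
Assembled: [monsoon [[citadel [mine [mountain bronze]]] [river hunter]]].

[monsoon [[citadel [mine [mountain bronze]]] [river hunter]]]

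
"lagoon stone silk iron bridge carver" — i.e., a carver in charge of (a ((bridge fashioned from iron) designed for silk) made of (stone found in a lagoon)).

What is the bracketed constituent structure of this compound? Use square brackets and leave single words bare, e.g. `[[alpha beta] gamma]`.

[[[lagoon stone] [silk [iron bridge]]] carver]

Whole compound: head "carver", modifier "lagoon stone silk iron bridge".
Within "lagoon stone silk iron bridge", the head is "bridge" (specifically "silk iron bridge") and the modifier is "lagoon stone".
Within "lagoon stone", the head is "stone" and the modifier is "lagoon".
Within "silk iron bridge", the head is "bridge" (specifically "iron bridge") and the modifier is "silk".
Within "iron bridge", the head is "bridge" and the modifier is "iron".
So the structure is [[[lagoon stone] [silk [iron bridge]]] carver].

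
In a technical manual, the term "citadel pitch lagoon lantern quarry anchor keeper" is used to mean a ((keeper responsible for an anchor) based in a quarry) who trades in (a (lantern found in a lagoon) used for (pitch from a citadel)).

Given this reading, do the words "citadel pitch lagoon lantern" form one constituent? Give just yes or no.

The paraphrase groups the words so that "citadel pitch lagoon lantern" is one unit: it corresponds to a single parenthesized sub-phrase.
The full structure is [[[citadel pitch] [lagoon lantern]] [quarry [anchor keeper]]], in which [citadel pitch lagoon lantern] is a constituent.

yes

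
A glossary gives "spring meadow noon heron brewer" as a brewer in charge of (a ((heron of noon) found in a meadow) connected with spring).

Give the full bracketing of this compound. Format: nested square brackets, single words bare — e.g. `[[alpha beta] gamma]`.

Overall it is a kind of brewer; the modifier is "spring meadow noon heron".
Inside "spring meadow noon heron": head "heron" (specifically "meadow noon heron"), modifier "spring".
Inside "meadow noon heron": head "heron" (specifically "noon heron"), modifier "meadow".
Inside "noon heron": head "heron", modifier "noon".
Putting it together: [[spring [meadow [noon heron]]] brewer].

[[spring [meadow [noon heron]]] brewer]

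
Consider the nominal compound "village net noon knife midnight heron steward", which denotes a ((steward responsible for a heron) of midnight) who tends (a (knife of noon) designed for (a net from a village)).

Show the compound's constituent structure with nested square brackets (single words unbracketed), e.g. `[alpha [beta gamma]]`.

At the top level: head "steward" (specifically "midnight heron steward"); modifier "village net noon knife".
Inside "village net noon knife": head "knife" (specifically "noon knife"), modifier "village net".
Inside "village net": head "net", modifier "village".
Inside "noon knife": head "knife", modifier "noon".
Inside "midnight heron steward": head "steward" (specifically "heron steward"), modifier "midnight".
Inside "heron steward": head "steward", modifier "heron".
Putting it together: [[[village net] [noon knife]] [midnight [heron steward]]].

[[[village net] [noon knife]] [midnight [heron steward]]]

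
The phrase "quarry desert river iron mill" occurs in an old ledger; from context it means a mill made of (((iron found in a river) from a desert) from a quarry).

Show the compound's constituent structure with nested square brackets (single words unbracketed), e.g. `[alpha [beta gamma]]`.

[[quarry [desert [river iron]]] mill]

At the top level: head "mill"; modifier "quarry desert river iron".
"quarry desert river iron" → head "iron" (specifically "desert river iron"), modifier "quarry".
"desert river iron" → head "iron" (specifically "river iron"), modifier "desert".
"river iron" → head "iron", modifier "river".
So the structure is [[quarry [desert [river iron]]] mill].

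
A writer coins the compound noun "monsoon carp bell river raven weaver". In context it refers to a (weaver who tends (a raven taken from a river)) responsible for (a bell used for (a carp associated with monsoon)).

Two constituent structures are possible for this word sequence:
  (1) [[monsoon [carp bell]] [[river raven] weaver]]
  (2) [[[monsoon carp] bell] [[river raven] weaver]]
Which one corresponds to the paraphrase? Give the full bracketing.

The paraphrase's head is the "weaver" part ("river raven weaver"); its modifier is "monsoon carp bell".
That top-level split, carried through the inner groups, gives [[[monsoon carp] bell] [[river raven] weaver]].

[[[monsoon carp] bell] [[river raven] weaver]]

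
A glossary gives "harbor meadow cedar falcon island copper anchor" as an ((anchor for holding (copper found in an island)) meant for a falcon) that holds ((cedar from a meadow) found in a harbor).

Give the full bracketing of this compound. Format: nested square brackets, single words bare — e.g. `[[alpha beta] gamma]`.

At the top level: head "anchor" (specifically "falcon island copper anchor"); modifier "harbor meadow cedar".
Within "harbor meadow cedar", the head is "cedar" (specifically "meadow cedar") and the modifier is "harbor".
Within "meadow cedar", the head is "cedar" and the modifier is "meadow".
Within "falcon island copper anchor", the head is "anchor" (specifically "island copper anchor") and the modifier is "falcon".
Within "island copper anchor", the head is "anchor" and the modifier is "island copper".
Within "island copper", the head is "copper" and the modifier is "island".
Putting it together: [[harbor [meadow cedar]] [falcon [[island copper] anchor]]].

[[harbor [meadow cedar]] [falcon [[island copper] anchor]]]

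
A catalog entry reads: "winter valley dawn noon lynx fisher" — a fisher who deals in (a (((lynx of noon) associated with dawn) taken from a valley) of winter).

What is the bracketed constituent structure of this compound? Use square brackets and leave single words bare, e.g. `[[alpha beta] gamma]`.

[[winter [valley [dawn [noon lynx]]]] fisher]

At the top level: head "fisher"; modifier "winter valley dawn noon lynx".
Inside "winter valley dawn noon lynx": head "lynx" (specifically "valley dawn noon lynx"), modifier "winter".
Inside "valley dawn noon lynx": head "lynx" (specifically "dawn noon lynx"), modifier "valley".
Inside "dawn noon lynx": head "lynx" (specifically "noon lynx"), modifier "dawn".
Inside "noon lynx": head "lynx", modifier "noon".
Putting it together: [[winter [valley [dawn [noon lynx]]]] fisher].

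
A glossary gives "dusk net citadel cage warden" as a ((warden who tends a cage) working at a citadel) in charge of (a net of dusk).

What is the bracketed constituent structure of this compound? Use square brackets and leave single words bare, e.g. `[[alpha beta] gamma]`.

[[dusk net] [citadel [cage warden]]]

Whole compound: head "warden" (specifically "citadel cage warden"), modifier "dusk net".
"dusk net" → head "net", modifier "dusk".
"citadel cage warden" → head "warden" (specifically "cage warden"), modifier "citadel".
"cage warden" → head "warden", modifier "cage".
Assembled: [[dusk net] [citadel [cage warden]]].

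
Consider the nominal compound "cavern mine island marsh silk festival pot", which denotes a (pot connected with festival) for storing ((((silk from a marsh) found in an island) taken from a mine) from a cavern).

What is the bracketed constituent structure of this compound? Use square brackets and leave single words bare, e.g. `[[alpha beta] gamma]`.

[[cavern [mine [island [marsh silk]]]] [festival pot]]

The outermost head in the paraphrase is "pot" (specifically "festival pot"), modified by "cavern mine island marsh silk".
"cavern mine island marsh silk" → head "silk" (specifically "mine island marsh silk"), modifier "cavern".
"mine island marsh silk" → head "silk" (specifically "island marsh silk"), modifier "mine".
"island marsh silk" → head "silk" (specifically "marsh silk"), modifier "island".
"marsh silk" → head "silk", modifier "marsh".
"festival pot" → head "pot", modifier "festival".
Assembled: [[cavern [mine [island [marsh silk]]]] [festival pot]].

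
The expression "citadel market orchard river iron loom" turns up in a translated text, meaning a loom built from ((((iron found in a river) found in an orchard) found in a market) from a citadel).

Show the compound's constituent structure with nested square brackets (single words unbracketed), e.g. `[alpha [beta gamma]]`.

[[citadel [market [orchard [river iron]]]] loom]

Overall it is a kind of loom; the modifier is "citadel market orchard river iron".
Inside "citadel market orchard river iron": head "iron" (specifically "market orchard river iron"), modifier "citadel".
Inside "market orchard river iron": head "iron" (specifically "orchard river iron"), modifier "market".
Inside "orchard river iron": head "iron" (specifically "river iron"), modifier "orchard".
Inside "river iron": head "iron", modifier "river".
Assembled: [[citadel [market [orchard [river iron]]]] loom].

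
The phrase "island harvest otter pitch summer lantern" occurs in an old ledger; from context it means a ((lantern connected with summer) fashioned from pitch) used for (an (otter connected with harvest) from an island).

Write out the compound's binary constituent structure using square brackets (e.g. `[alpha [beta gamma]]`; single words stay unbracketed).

The outermost head in the paraphrase is "lantern" (specifically "pitch summer lantern"), modified by "island harvest otter".
Within "island harvest otter", the head is "otter" (specifically "harvest otter") and the modifier is "island".
Within "harvest otter", the head is "otter" and the modifier is "harvest".
Within "pitch summer lantern", the head is "lantern" (specifically "summer lantern") and the modifier is "pitch".
Within "summer lantern", the head is "lantern" and the modifier is "summer".
Assembled: [[island [harvest otter]] [pitch [summer lantern]]].

[[island [harvest otter]] [pitch [summer lantern]]]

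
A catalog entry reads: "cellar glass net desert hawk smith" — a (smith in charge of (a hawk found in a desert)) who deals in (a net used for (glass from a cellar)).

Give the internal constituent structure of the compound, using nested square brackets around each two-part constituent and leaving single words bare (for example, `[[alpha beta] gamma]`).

At the top level: head "smith" (specifically "desert hawk smith"); modifier "cellar glass net".
Within "cellar glass net", the head is "net" and the modifier is "cellar glass".
Within "cellar glass", the head is "glass" and the modifier is "cellar".
Within "desert hawk smith", the head is "smith" and the modifier is "desert hawk".
Within "desert hawk", the head is "hawk" and the modifier is "desert".
So the structure is [[[cellar glass] net] [[desert hawk] smith]].

[[[cellar glass] net] [[desert hawk] smith]]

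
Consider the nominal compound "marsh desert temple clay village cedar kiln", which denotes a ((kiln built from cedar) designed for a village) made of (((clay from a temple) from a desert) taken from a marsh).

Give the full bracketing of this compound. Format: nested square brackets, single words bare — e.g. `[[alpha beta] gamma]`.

[[marsh [desert [temple clay]]] [village [cedar kiln]]]

Overall it is a kind of kiln (specifically "village cedar kiln"); the modifier is "marsh desert temple clay".
Within "marsh desert temple clay", the head is "clay" (specifically "desert temple clay") and the modifier is "marsh".
Within "desert temple clay", the head is "clay" (specifically "temple clay") and the modifier is "desert".
Within "temple clay", the head is "clay" and the modifier is "temple".
Within "village cedar kiln", the head is "kiln" (specifically "cedar kiln") and the modifier is "village".
Within "cedar kiln", the head is "kiln" and the modifier is "cedar".
Assembled: [[marsh [desert [temple clay]]] [village [cedar kiln]]].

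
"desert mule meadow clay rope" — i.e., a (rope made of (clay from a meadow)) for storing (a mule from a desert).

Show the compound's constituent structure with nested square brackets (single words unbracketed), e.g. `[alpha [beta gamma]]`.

[[desert mule] [[meadow clay] rope]]

Overall it is a kind of rope (specifically "meadow clay rope"); the modifier is "desert mule".
"desert mule" → head "mule", modifier "desert".
"meadow clay rope" → head "rope", modifier "meadow clay".
"meadow clay" → head "clay", modifier "meadow".
Assembled: [[desert mule] [[meadow clay] rope]].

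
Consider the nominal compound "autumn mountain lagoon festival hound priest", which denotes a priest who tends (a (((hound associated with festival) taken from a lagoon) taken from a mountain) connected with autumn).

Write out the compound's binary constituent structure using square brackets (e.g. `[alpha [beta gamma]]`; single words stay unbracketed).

[[autumn [mountain [lagoon [festival hound]]]] priest]

The outermost head in the paraphrase is "priest", modified by "autumn mountain lagoon festival hound".
"autumn mountain lagoon festival hound" → head "hound" (specifically "mountain lagoon festival hound"), modifier "autumn".
"mountain lagoon festival hound" → head "hound" (specifically "lagoon festival hound"), modifier "mountain".
"lagoon festival hound" → head "hound" (specifically "festival hound"), modifier "lagoon".
"festival hound" → head "hound", modifier "festival".
Assembled: [[autumn [mountain [lagoon [festival hound]]]] priest].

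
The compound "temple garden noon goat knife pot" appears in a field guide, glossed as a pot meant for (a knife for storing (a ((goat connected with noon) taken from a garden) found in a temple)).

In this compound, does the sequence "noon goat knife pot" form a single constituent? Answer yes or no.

no

The top-level split is [temple garden noon goat knife] [pot]; the full structure is [[[temple [garden [noon goat]]] knife] pot].
"noon goat knife pot" straddles a constituent boundary, so it is not a single unit.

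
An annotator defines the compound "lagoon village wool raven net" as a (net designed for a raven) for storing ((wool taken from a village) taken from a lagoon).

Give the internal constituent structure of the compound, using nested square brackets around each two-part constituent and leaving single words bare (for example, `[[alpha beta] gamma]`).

[[lagoon [village wool]] [raven net]]

Whole compound: head "net" (specifically "raven net"), modifier "lagoon village wool".
Inside "lagoon village wool": head "wool" (specifically "village wool"), modifier "lagoon".
Inside "village wool": head "wool", modifier "village".
Inside "raven net": head "net", modifier "raven".
Putting it together: [[lagoon [village wool]] [raven net]].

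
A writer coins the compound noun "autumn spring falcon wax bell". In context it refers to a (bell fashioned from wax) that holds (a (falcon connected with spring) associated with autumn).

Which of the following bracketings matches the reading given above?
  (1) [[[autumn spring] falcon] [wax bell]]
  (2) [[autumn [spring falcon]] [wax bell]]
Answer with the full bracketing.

The paraphrase's head is the "bell" part ("wax bell"); its modifier is "autumn spring falcon".
That top-level split, carried through the inner groups, gives [[autumn [spring falcon]] [wax bell]].

[[autumn [spring falcon]] [wax bell]]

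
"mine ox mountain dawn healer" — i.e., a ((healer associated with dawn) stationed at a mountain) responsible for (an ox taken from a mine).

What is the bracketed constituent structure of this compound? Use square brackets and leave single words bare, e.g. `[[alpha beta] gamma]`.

[[mine ox] [mountain [dawn healer]]]

Whole compound: head "healer" (specifically "mountain dawn healer"), modifier "mine ox".
Inside "mine ox": head "ox", modifier "mine".
Inside "mountain dawn healer": head "healer" (specifically "dawn healer"), modifier "mountain".
Inside "dawn healer": head "healer", modifier "dawn".
Assembled: [[mine ox] [mountain [dawn healer]]].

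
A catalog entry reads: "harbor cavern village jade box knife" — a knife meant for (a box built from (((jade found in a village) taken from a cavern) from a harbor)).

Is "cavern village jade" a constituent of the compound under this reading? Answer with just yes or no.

yes

The paraphrase groups the words so that "cavern village jade" is one unit: it corresponds to a single parenthesized sub-phrase.
The full structure is [[[harbor [cavern [village jade]]] box] knife], in which [cavern village jade] is a constituent.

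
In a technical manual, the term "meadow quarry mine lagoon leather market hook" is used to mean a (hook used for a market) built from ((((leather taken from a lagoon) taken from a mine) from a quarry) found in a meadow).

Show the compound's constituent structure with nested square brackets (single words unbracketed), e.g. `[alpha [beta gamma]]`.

Whole compound: head "hook" (specifically "market hook"), modifier "meadow quarry mine lagoon leather".
"meadow quarry mine lagoon leather" → head "leather" (specifically "quarry mine lagoon leather"), modifier "meadow".
"quarry mine lagoon leather" → head "leather" (specifically "mine lagoon leather"), modifier "quarry".
"mine lagoon leather" → head "leather" (specifically "lagoon leather"), modifier "mine".
"lagoon leather" → head "leather", modifier "lagoon".
"market hook" → head "hook", modifier "market".
So the structure is [[meadow [quarry [mine [lagoon leather]]]] [market hook]].

[[meadow [quarry [mine [lagoon leather]]]] [market hook]]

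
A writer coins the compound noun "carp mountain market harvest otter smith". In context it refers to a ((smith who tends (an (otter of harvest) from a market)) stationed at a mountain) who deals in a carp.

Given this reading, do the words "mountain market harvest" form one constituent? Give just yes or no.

no

The top-level split is [carp] [mountain market harvest otter smith]; the full structure is [carp [mountain [[market [harvest otter]] smith]]].
"mountain market harvest" straddles a constituent boundary, so it is not a single unit.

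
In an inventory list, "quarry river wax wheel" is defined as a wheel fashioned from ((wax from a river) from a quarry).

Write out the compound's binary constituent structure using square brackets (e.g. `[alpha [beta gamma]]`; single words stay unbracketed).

[[quarry [river wax]] wheel]

The outermost head in the paraphrase is "wheel", modified by "quarry river wax".
Within "quarry river wax", the head is "wax" (specifically "river wax") and the modifier is "quarry".
Within "river wax", the head is "wax" and the modifier is "river".
Putting it together: [[quarry [river wax]] wheel].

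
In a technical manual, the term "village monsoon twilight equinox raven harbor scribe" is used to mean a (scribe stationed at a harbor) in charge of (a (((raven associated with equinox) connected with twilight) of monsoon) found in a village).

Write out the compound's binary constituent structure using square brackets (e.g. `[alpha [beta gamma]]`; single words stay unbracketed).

[[village [monsoon [twilight [equinox raven]]]] [harbor scribe]]

Overall it is a kind of scribe (specifically "harbor scribe"); the modifier is "village monsoon twilight equinox raven".
Within "village monsoon twilight equinox raven", the head is "raven" (specifically "monsoon twilight equinox raven") and the modifier is "village".
Within "monsoon twilight equinox raven", the head is "raven" (specifically "twilight equinox raven") and the modifier is "monsoon".
Within "twilight equinox raven", the head is "raven" (specifically "equinox raven") and the modifier is "twilight".
Within "equinox raven", the head is "raven" and the modifier is "equinox".
Within "harbor scribe", the head is "scribe" and the modifier is "harbor".
So the structure is [[village [monsoon [twilight [equinox raven]]]] [harbor scribe]].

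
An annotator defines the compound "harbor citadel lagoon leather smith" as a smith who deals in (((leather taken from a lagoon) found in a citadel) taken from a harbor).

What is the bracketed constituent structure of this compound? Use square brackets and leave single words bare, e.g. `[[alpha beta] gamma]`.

The outermost head in the paraphrase is "smith", modified by "harbor citadel lagoon leather".
Inside "harbor citadel lagoon leather": head "leather" (specifically "citadel lagoon leather"), modifier "harbor".
Inside "citadel lagoon leather": head "leather" (specifically "lagoon leather"), modifier "citadel".
Inside "lagoon leather": head "leather", modifier "lagoon".
Putting it together: [[harbor [citadel [lagoon leather]]] smith].

[[harbor [citadel [lagoon leather]]] smith]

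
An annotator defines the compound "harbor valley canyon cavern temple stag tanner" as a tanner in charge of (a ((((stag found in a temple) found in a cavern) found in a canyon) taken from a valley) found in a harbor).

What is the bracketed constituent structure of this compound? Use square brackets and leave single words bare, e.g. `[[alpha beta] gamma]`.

[[harbor [valley [canyon [cavern [temple stag]]]]] tanner]

The outermost head in the paraphrase is "tanner", modified by "harbor valley canyon cavern temple stag".
"harbor valley canyon cavern temple stag" → head "stag" (specifically "valley canyon cavern temple stag"), modifier "harbor".
"valley canyon cavern temple stag" → head "stag" (specifically "canyon cavern temple stag"), modifier "valley".
"canyon cavern temple stag" → head "stag" (specifically "cavern temple stag"), modifier "canyon".
"cavern temple stag" → head "stag" (specifically "temple stag"), modifier "cavern".
"temple stag" → head "stag", modifier "temple".
So the structure is [[harbor [valley [canyon [cavern [temple stag]]]]] tanner].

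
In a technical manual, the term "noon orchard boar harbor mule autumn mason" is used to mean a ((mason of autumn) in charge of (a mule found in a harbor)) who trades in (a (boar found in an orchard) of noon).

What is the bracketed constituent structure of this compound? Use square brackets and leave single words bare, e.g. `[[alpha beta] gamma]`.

At the top level: head "mason" (specifically "harbor mule autumn mason"); modifier "noon orchard boar".
"noon orchard boar" → head "boar" (specifically "orchard boar"), modifier "noon".
"orchard boar" → head "boar", modifier "orchard".
"harbor mule autumn mason" → head "mason" (specifically "autumn mason"), modifier "harbor mule".
"harbor mule" → head "mule", modifier "harbor".
"autumn mason" → head "mason", modifier "autumn".
Assembled: [[noon [orchard boar]] [[harbor mule] [autumn mason]]].

[[noon [orchard boar]] [[harbor mule] [autumn mason]]]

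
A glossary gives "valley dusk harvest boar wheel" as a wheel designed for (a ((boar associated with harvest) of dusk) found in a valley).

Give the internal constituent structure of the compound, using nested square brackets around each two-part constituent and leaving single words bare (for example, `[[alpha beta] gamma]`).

[[valley [dusk [harvest boar]]] wheel]

At the top level: head "wheel"; modifier "valley dusk harvest boar".
Inside "valley dusk harvest boar": head "boar" (specifically "dusk harvest boar"), modifier "valley".
Inside "dusk harvest boar": head "boar" (specifically "harvest boar"), modifier "dusk".
Inside "harvest boar": head "boar", modifier "harvest".
Putting it together: [[valley [dusk [harvest boar]]] wheel].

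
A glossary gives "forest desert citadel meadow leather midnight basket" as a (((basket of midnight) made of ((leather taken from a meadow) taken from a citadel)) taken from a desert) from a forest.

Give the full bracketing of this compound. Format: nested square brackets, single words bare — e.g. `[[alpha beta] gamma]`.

At the top level: head "basket" (specifically "desert citadel meadow leather midnight basket"); modifier "forest".
Inside "desert citadel meadow leather midnight basket": head "basket" (specifically "citadel meadow leather midnight basket"), modifier "desert".
Inside "citadel meadow leather midnight basket": head "basket" (specifically "midnight basket"), modifier "citadel meadow leather".
Inside "citadel meadow leather": head "leather" (specifically "meadow leather"), modifier "citadel".
Inside "meadow leather": head "leather", modifier "meadow".
Inside "midnight basket": head "basket", modifier "midnight".
Putting it together: [forest [desert [[citadel [meadow leather]] [midnight basket]]]].

[forest [desert [[citadel [meadow leather]] [midnight basket]]]]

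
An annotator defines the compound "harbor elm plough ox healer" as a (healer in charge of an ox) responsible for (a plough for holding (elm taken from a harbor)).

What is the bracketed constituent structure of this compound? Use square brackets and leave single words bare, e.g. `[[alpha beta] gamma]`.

Whole compound: head "healer" (specifically "ox healer"), modifier "harbor elm plough".
"harbor elm plough" → head "plough", modifier "harbor elm".
"harbor elm" → head "elm", modifier "harbor".
"ox healer" → head "healer", modifier "ox".
Putting it together: [[[harbor elm] plough] [ox healer]].

[[[harbor elm] plough] [ox healer]]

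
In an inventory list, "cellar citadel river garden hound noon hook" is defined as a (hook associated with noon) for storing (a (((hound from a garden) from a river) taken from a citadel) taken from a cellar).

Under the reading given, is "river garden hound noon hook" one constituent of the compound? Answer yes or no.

The top-level split is [cellar citadel river garden hound] [noon hook]; the full structure is [[cellar [citadel [river [garden hound]]]] [noon hook]].
"river garden hound noon hook" straddles a constituent boundary, so it is not a single unit.

no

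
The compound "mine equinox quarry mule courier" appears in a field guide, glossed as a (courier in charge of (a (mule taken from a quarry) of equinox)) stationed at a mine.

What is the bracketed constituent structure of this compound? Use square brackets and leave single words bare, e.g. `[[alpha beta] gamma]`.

[mine [[equinox [quarry mule]] courier]]

Overall it is a kind of courier (specifically "equinox quarry mule courier"); the modifier is "mine".
"equinox quarry mule courier" → head "courier", modifier "equinox quarry mule".
"equinox quarry mule" → head "mule" (specifically "quarry mule"), modifier "equinox".
"quarry mule" → head "mule", modifier "quarry".
So the structure is [mine [[equinox [quarry mule]] courier]].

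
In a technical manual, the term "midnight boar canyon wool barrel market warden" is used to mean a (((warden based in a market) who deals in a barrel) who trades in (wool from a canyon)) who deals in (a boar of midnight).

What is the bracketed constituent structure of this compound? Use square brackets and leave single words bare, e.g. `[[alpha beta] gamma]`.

Whole compound: head "warden" (specifically "canyon wool barrel market warden"), modifier "midnight boar".
"midnight boar" → head "boar", modifier "midnight".
"canyon wool barrel market warden" → head "warden" (specifically "barrel market warden"), modifier "canyon wool".
"canyon wool" → head "wool", modifier "canyon".
"barrel market warden" → head "warden" (specifically "market warden"), modifier "barrel".
"market warden" → head "warden", modifier "market".
Putting it together: [[midnight boar] [[canyon wool] [barrel [market warden]]]].

[[midnight boar] [[canyon wool] [barrel [market warden]]]]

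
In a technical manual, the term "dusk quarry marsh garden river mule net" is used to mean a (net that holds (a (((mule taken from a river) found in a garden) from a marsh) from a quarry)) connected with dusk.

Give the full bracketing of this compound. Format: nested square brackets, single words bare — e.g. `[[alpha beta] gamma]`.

[dusk [[quarry [marsh [garden [river mule]]]] net]]

Overall it is a kind of net (specifically "quarry marsh garden river mule net"); the modifier is "dusk".
Within "quarry marsh garden river mule net", the head is "net" and the modifier is "quarry marsh garden river mule".
Within "quarry marsh garden river mule", the head is "mule" (specifically "marsh garden river mule") and the modifier is "quarry".
Within "marsh garden river mule", the head is "mule" (specifically "garden river mule") and the modifier is "marsh".
Within "garden river mule", the head is "mule" (specifically "river mule") and the modifier is "garden".
Within "river mule", the head is "mule" and the modifier is "river".
Assembled: [dusk [[quarry [marsh [garden [river mule]]]] net]].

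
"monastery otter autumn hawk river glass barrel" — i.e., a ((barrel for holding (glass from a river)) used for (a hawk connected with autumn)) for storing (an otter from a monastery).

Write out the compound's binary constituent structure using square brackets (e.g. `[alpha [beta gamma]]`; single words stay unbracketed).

At the top level: head "barrel" (specifically "autumn hawk river glass barrel"); modifier "monastery otter".
Inside "monastery otter": head "otter", modifier "monastery".
Inside "autumn hawk river glass barrel": head "barrel" (specifically "river glass barrel"), modifier "autumn hawk".
Inside "autumn hawk": head "hawk", modifier "autumn".
Inside "river glass barrel": head "barrel", modifier "river glass".
Inside "river glass": head "glass", modifier "river".
Putting it together: [[monastery otter] [[autumn hawk] [[river glass] barrel]]].

[[monastery otter] [[autumn hawk] [[river glass] barrel]]]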